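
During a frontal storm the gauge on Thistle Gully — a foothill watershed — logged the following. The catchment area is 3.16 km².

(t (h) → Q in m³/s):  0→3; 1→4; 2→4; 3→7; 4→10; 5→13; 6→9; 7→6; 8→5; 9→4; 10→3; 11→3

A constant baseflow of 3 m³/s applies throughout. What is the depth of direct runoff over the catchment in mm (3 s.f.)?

Direct runoff: 0.0, 1.0, 1.0, 4.0, 7.0, 10.0, 6.0, 3.0, 2.0, 1.0, 0.0, 0.0 m³/s; ΣQ_DR = 35.00 m³/s.
V = ΣQ_DR · Δt = 35.00 × 3600 s = 1.260 × 10^5 m³.
Over A = 3.16 km², depth = V / A = 39.9 mm.

d ≈ 39.9 mm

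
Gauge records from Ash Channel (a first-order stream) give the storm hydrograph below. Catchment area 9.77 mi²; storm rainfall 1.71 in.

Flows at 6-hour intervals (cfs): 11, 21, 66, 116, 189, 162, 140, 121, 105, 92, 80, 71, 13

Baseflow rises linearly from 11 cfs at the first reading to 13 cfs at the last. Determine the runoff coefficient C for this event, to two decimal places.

C ≈ 0.57

ΣQ_DR = 1031 cfs; V = ΣQ_DR·Δt = 2.227 × 10^7 ft³.
Runoff depth d = V / A = 0.9811 in.
C = d / P = 0.9811 / 1.71 = 0.57.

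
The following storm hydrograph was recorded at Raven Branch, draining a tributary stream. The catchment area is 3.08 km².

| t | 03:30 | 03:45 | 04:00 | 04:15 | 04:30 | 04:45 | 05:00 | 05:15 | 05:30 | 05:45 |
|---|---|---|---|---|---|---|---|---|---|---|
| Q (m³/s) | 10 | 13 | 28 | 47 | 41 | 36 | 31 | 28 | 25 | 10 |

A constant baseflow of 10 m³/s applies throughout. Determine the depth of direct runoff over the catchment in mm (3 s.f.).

d ≈ 49.4 mm

Direct runoff: 0.0, 3.0, 18.0, 37.0, 31.0, 26.0, 21.0, 18.0, 15.0, 0.0 m³/s; ΣQ_DR = 169.0 m³/s.
V = ΣQ_DR · Δt = 169.0 × 900 s = 1.521 × 10^5 m³.
Over A = 3.08 km², depth = V / A = 49.4 mm.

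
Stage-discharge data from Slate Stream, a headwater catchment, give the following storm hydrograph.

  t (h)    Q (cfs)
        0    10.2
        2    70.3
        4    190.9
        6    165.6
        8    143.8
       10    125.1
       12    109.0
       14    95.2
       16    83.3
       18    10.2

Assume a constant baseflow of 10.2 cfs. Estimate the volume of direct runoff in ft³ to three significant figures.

V ≈ 6.49 × 10^6 ft³

Direct-runoff ordinates (Q − Q_b): 0.0, 60.1, 180.7, 155.4, 133.6, 114.9, 98.8, 85.0, 73.1, 0.0 cfs.
ΣQ_DR = 901.6 cfs.
With Δt = 2 h = 7200 s, V = ΣQ_DR · Δt = 901.6 × 7200 = 6.49 × 10^6 ft³.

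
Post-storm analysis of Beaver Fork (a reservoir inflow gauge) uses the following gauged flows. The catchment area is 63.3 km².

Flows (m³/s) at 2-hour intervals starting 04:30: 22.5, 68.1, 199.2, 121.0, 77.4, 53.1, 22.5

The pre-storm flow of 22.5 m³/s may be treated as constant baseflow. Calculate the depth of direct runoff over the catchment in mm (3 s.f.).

d ≈ 46.2 mm

Direct runoff: 0.0, 45.6, 176.7, 98.5, 54.9, 30.6, 0.0 m³/s; ΣQ_DR = 406.3 m³/s.
V = ΣQ_DR · Δt = 406.3 × 7200 s = 2.925 × 10^6 m³.
Over A = 63.3 km², depth = V / A = 46.2 mm.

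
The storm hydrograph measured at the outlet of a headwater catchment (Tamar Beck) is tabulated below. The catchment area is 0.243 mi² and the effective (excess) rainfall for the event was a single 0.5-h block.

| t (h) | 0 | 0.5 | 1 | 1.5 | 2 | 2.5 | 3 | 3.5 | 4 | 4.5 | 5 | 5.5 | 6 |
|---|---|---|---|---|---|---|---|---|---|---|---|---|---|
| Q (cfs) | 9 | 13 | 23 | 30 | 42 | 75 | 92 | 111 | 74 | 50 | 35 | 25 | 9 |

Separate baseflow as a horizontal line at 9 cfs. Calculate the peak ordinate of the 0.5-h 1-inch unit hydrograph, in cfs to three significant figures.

Direct runoff: 0.0, 4.0, 14.0, 21.0, 33.0, 66.0, 83.0, 102.0, 65.0, 41.0, 26.0, 16.0, 0.0 cfs; ΣQ_DR = 471.0 cfs, peak = 102.0 cfs.
Runoff depth d = ΣQ_DR·Δt / A = 471.0 × 1800 / (0.243 mi²) = 1.502 in.
The 1-inch UH is the DRH scaled by (1 in)/d, so U_p = 102.0 × 1/1.502 = 67.9 cfs.

U_p ≈ 67.9 cfs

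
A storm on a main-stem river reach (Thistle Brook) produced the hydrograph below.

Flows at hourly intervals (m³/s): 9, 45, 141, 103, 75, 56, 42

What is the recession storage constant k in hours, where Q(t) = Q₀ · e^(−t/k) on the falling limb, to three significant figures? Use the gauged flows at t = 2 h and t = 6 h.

k ≈ 3.30 h

On the falling limb, Q drops from 141 to 42 m³/s between t = 2 h and t = 6 h (Δt = 4 h).
k = −Δt / ln(Q₂/Q₁) = −4 / ln(42/141) = 3.30 h.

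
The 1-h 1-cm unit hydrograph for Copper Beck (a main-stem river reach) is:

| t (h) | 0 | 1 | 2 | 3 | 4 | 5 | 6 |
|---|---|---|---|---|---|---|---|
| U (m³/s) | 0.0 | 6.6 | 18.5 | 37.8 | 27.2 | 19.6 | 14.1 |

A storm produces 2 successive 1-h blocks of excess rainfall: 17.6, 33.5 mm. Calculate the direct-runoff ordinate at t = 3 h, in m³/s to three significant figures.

By discrete convolution, Q_j = Σ (P_i / 10 mm) · U_{j−i}.
At t = 3 h (j=3): Q = (17.6/10)·37.8 + (33.5/10)·18.5 = 129 m³/s.

Q ≈ 129 m³/s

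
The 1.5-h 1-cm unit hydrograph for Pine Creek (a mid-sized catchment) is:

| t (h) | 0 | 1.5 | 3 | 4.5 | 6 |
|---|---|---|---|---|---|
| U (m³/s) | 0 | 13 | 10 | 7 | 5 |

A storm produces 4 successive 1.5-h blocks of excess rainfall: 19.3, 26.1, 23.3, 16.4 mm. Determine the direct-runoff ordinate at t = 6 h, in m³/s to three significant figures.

By discrete convolution, Q_j = Σ (P_i / 10 mm) · U_{j−i}.
At t = 6 h (j=4): Q = (19.3/10)·5 + (26.1/10)·7 + (23.3/10)·10 + (16.4/10)·13 = 72.5 m³/s.

Q ≈ 72.5 m³/s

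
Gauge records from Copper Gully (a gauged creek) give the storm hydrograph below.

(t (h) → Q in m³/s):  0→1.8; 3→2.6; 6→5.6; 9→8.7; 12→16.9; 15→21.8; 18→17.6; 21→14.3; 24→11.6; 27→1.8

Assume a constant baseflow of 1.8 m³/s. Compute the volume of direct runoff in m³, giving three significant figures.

V ≈ 9.15 × 10^5 m³

Direct-runoff ordinates (Q − Q_b): 0.0, 0.8, 3.8, 6.9, 15.1, 20.0, 15.8, 12.5, 9.8, 0.0 m³/s.
ΣQ_DR = 84.70 m³/s.
With Δt = 3 h = 10800 s, V = ΣQ_DR · Δt = 84.70 × 10800 = 9.15 × 10^5 m³.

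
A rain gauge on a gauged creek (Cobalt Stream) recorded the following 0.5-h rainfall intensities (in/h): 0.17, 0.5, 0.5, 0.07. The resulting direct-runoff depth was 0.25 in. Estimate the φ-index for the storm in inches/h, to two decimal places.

φ ≈ 0.25 in/h

Only the 2 blocks with intensity above φ contribute runoff: 0.5, 0.5 in/h.
Σ(I−φ)·Δt = d  ⇒  (0.5+0.5 − 2φ)·0.5 = 0.25
φ = (1.000 − 0.25/0.5) / 2 = 0.25 in/h.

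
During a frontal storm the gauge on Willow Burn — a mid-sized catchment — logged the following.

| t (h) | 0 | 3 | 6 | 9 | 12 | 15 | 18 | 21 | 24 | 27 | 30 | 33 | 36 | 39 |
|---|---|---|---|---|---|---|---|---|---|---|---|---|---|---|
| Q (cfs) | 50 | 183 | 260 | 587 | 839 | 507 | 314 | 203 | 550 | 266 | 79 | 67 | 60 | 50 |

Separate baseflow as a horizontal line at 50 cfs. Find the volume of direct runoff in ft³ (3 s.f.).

Direct-runoff ordinates (Q − Q_b): 0.0, 133.0, 210.0, 537.0, 789.0, 457.0, 264.0, 153.0, 500.0, 216.0, 29.0, 17.0, 10.0, 0.0 cfs.
ΣQ_DR = 3315 cfs.
With Δt = 3 h = 10800 s, V = ΣQ_DR · Δt = 3315 × 10800 = 3.58 × 10^7 ft³.

V ≈ 3.58 × 10^7 ft³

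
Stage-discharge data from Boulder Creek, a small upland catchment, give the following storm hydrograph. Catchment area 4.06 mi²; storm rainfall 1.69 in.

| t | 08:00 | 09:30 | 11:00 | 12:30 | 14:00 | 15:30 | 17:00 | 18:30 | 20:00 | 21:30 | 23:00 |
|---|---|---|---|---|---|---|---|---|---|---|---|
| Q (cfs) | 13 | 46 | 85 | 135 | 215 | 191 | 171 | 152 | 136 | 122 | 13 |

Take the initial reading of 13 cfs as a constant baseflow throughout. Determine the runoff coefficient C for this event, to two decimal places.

C ≈ 0.38

ΣQ_DR = 1136 cfs; V = ΣQ_DR·Δt = 6.134 × 10^6 ft³.
Runoff depth d = V / A = 0.6504 in.
C = d / P = 0.6504 / 1.69 = 0.38.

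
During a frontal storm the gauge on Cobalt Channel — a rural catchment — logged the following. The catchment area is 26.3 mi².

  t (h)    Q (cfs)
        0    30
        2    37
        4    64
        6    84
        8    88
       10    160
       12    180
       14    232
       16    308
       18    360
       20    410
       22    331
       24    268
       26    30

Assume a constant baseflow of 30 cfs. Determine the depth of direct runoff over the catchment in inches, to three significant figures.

Direct runoff: 0.0, 7.0, 34.0, 54.0, 58.0, 130.0, 150.0, 202.0, 278.0, 330.0, 380.0, 301.0, 238.0, 0.0 cfs; ΣQ_DR = 2162 cfs.
V = ΣQ_DR · Δt = 2162 × 7200 s = 1.557 × 10^7 ft³.
Over A = 26.3 mi², depth = V / A = 0.255 in.

d ≈ 0.255 in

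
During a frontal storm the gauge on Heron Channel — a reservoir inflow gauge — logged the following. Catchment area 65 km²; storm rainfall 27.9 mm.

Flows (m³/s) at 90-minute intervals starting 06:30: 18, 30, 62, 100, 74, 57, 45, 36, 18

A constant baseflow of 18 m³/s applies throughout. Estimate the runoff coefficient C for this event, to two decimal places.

C ≈ 0.83

ΣQ_DR = 278.0 m³/s; V = ΣQ_DR·Δt = 1.501 × 10^6 m³.
Runoff depth d = V / A = 23.10 mm.
C = d / P = 23.10 / 27.9 = 0.83.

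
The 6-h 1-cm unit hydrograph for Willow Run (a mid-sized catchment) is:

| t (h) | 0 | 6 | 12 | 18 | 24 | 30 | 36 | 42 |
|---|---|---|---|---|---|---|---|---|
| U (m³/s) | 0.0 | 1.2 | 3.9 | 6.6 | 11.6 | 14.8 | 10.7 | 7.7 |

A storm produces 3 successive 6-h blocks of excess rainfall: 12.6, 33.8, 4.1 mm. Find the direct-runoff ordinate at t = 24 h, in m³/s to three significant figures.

By discrete convolution, Q_j = Σ (P_i / 10 mm) · U_{j−i}.
At t = 24 h (j=4): Q = (12.6/10)·11.6 + (33.8/10)·6.6 + (4.1/10)·3.9 = 38.5 m³/s.

Q ≈ 38.5 m³/s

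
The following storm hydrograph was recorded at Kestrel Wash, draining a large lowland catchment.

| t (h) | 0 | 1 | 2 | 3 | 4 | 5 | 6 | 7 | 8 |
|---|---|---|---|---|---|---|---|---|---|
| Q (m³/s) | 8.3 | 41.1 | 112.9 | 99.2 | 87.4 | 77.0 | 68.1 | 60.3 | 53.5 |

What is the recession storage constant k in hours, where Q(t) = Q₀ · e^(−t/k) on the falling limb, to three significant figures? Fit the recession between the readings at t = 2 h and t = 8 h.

On the falling limb, Q drops from 112.9 to 53.5 m³/s between t = 2 h and t = 8 h (Δt = 6 h).
k = −Δt / ln(Q₂/Q₁) = −6 / ln(53.5/112.9) = 8.03 h.

k ≈ 8.03 h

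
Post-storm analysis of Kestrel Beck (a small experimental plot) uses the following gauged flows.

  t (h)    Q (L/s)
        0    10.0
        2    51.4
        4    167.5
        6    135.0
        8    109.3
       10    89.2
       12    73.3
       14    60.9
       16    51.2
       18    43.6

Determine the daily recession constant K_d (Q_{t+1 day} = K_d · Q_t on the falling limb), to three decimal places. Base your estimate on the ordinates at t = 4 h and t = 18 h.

Between t = 4 h and t = 18 h the flow falls from 167.5 to 43.6 L/s over 7×2 h = 14 h.
Per-interval ratio K = (43.6/167.5)^(1/7) = 0.8251; K_d = K^(24/2) = 0.100.

K_d ≈ 0.100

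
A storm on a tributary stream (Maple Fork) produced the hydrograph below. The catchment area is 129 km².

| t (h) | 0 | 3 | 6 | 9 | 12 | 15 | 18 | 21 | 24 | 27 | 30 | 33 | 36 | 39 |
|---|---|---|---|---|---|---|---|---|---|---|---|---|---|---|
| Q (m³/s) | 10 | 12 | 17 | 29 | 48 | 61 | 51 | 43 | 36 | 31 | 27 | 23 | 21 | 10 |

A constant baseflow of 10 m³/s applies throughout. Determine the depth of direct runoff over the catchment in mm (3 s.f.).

Direct runoff: 0.0, 2.0, 7.0, 19.0, 38.0, 51.0, 41.0, 33.0, 26.0, 21.0, 17.0, 13.0, 11.0, 0.0 m³/s; ΣQ_DR = 279.0 m³/s.
V = ΣQ_DR · Δt = 279.0 × 10800 s = 3.013 × 10^6 m³.
Over A = 129 km², depth = V / A = 23.4 mm.

d ≈ 23.4 mm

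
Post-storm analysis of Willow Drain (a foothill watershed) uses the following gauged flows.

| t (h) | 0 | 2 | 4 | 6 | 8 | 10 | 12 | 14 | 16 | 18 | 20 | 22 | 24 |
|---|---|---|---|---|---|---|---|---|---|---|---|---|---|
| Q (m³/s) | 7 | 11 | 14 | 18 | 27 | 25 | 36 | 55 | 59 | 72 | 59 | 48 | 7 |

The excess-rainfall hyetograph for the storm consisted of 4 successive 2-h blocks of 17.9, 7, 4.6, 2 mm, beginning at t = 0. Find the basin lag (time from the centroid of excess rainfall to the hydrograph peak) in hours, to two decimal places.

t_L ≈ 15.59 h

Centroid of excess rainfall: t_c = Σ P_i·t̄_i / ΣP_i = 2.4095 h (block centres at 1, 3, 5, 7 h).
Hydrograph peak occurs at t = 18 h, so basin lag t_L = 18 − 2.4095 = 15.59 h.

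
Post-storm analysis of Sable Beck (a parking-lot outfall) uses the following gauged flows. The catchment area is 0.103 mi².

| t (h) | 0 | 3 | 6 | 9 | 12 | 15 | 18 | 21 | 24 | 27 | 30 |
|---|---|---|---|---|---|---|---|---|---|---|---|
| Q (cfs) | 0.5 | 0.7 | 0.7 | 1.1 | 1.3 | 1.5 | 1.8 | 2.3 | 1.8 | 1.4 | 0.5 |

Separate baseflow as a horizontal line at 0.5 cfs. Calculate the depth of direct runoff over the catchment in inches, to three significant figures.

d ≈ 0.366 in

Direct runoff: 0.0, 0.2, 0.2, 0.6, 0.8, 1.0, 1.3, 1.8, 1.3, 0.9, 0.0 cfs; ΣQ_DR = 8.100 cfs.
V = ΣQ_DR · Δt = 8.100 × 10800 s = 87480 ft³.
Over A = 0.103 mi², depth = V / A = 0.366 in.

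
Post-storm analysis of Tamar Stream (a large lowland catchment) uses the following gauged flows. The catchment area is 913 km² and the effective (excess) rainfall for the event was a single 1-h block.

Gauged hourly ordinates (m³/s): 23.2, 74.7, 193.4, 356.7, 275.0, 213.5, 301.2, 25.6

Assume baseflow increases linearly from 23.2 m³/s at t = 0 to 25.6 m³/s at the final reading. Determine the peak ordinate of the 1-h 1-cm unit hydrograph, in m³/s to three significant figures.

U_p ≈ 665 m³/s

Direct runoff: 0.00, 51.16, 169.51, 332.47, 250.43, 188.59, 275.94, 0.00 m³/s; ΣQ_DR = 1268 m³/s, peak = 332.47 m³/s.
Runoff depth d = ΣQ_DR·Δt / A = 1268 × 3600 / (913 km²) = 5.000 mm.
The 1-cm UH is the DRH scaled by (10 mm)/d, so U_p = 332.47 × 10/5.000 = 665 m³/s.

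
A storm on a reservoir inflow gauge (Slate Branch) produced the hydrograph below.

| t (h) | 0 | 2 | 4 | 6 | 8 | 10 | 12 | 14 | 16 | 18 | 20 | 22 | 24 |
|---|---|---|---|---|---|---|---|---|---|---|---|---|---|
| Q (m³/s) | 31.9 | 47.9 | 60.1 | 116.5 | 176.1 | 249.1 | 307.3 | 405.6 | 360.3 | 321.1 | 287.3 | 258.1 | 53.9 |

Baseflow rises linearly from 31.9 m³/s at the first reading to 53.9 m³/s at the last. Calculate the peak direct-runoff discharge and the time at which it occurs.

Q_p = 360.87 m³/s at t = 14 h

Subtracting baseflow gives direct-runoff ordinates: 0.00, 14.17, 24.53, 79.10, 136.87, 208.03, 264.40, 360.87, 313.73, 272.70, 237.07, 206.03, 0.00 m³/s.
The maximum is 360.87 m³/s, occurring at the reading for t = 14 h.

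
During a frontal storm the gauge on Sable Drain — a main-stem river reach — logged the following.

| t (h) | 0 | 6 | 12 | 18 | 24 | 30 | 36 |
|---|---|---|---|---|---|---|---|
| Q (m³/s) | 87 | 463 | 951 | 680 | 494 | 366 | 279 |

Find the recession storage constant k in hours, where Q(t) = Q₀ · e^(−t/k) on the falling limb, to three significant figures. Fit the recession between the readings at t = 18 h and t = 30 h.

k ≈ 19.4 h

On the falling limb, Q drops from 680 to 366 m³/s between t = 18 h and t = 30 h (Δt = 12 h).
k = −Δt / ln(Q₂/Q₁) = −12 / ln(366/680) = 19.4 h.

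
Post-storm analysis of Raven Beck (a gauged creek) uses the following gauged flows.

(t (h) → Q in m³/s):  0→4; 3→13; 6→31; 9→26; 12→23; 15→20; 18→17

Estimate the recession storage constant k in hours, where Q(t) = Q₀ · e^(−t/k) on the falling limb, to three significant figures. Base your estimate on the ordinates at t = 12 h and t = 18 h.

On the falling limb, Q drops from 23 to 17 m³/s between t = 12 h and t = 18 h (Δt = 6 h).
k = −Δt / ln(Q₂/Q₁) = −6 / ln(17/23) = 19.8 h.

k ≈ 19.8 h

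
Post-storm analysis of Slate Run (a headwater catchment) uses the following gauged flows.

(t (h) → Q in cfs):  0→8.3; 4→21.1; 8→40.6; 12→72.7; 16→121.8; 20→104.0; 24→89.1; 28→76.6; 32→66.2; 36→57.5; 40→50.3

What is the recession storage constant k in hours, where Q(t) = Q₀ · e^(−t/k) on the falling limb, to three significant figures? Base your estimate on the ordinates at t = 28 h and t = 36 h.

On the falling limb, Q drops from 76.6 to 57.5 cfs between t = 28 h and t = 36 h (Δt = 8 h).
k = −Δt / ln(Q₂/Q₁) = −8 / ln(57.5/76.6) = 27.9 h.

k ≈ 27.9 h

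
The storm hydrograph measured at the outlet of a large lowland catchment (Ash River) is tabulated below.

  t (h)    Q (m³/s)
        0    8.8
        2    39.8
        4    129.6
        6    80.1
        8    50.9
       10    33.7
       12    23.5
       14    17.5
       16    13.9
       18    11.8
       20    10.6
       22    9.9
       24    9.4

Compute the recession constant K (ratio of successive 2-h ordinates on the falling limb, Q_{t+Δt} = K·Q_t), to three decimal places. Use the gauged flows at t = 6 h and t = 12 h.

Using the recession-limb readings at t = 6 h and t = 12 h: Q falls from 80.1 to 23.5 m³/s over 3 intervals.
K = (Q₂/Q₁)^(1/3) = (23.5/80.1)^(1/3) = 0.664.

K ≈ 0.664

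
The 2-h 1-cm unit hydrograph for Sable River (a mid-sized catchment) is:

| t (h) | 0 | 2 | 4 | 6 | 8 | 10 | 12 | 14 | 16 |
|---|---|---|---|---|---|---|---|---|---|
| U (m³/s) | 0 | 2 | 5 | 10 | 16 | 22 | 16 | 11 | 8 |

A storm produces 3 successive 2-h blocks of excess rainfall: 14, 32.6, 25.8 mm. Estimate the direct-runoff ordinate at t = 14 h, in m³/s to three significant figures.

By discrete convolution, Q_j = Σ (P_i / 10 mm) · U_{j−i}.
At t = 14 h (j=7): Q = (14/10)·11 + (32.6/10)·16 + (25.8/10)·22 = 124 m³/s.

Q ≈ 124 m³/s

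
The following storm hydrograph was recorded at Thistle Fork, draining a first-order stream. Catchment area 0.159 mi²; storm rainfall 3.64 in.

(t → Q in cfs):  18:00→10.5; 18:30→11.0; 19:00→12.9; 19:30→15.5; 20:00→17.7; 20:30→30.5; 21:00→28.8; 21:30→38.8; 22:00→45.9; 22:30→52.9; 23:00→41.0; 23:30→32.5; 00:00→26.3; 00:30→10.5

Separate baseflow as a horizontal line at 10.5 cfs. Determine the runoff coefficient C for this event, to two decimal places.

ΣQ_DR = 227.8 cfs; V = ΣQ_DR·Δt = 4.100 × 10^5 ft³.
Runoff depth d = V / A = 1.110 in.
C = d / P = 1.110 / 3.64 = 0.30.

C ≈ 0.30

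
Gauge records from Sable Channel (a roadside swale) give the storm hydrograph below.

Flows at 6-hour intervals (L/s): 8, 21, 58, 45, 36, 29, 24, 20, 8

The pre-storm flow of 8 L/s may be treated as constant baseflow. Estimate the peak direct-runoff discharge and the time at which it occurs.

Subtracting baseflow gives direct-runoff ordinates: 0.0, 13.0, 50.0, 37.0, 28.0, 21.0, 16.0, 12.0, 0.0 L/s.
The maximum is 50.0 L/s, occurring at the reading for t = 12 h.

Q_p = 50.0 L/s at t = 12 h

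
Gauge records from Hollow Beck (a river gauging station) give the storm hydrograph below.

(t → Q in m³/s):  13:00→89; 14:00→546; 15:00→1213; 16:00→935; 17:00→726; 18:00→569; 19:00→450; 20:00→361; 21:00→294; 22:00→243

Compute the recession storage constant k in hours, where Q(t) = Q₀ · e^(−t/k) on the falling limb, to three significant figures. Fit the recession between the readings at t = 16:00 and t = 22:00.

On the falling limb, Q drops from 935 to 243 m³/s between t = 16:00 and t = 22:00 (Δt = 6 h).
k = −Δt / ln(Q₂/Q₁) = −6 / ln(243/935) = 4.45 h.

k ≈ 4.45 h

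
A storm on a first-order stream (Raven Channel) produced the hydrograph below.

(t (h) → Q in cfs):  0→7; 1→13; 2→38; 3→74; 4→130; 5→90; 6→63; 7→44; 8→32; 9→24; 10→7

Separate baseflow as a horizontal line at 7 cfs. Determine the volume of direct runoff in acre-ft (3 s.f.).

V ≈ 36.8 acre-ft

Direct-runoff ordinates (Q − Q_b): 0.0, 6.0, 31.0, 67.0, 123.0, 83.0, 56.0, 37.0, 25.0, 17.0, 0.0 cfs.
ΣQ_DR = 445.0 cfs.
With Δt = 1 h = 3600 s, V = ΣQ_DR · Δt = 445.0 × 3600 = 1.60 × 10^6 ft³ = 36.8 acre-ft.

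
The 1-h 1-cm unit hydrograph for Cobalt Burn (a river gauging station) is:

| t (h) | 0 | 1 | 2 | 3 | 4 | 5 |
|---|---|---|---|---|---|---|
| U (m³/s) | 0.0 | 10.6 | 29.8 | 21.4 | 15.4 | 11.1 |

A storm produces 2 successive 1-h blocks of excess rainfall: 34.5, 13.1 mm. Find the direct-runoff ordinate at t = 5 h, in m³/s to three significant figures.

Q ≈ 58.5 m³/s

By discrete convolution, Q_j = Σ (P_i / 10 mm) · U_{j−i}.
At t = 5 h (j=5): Q = (34.5/10)·11.1 + (13.1/10)·15.4 = 58.5 m³/s.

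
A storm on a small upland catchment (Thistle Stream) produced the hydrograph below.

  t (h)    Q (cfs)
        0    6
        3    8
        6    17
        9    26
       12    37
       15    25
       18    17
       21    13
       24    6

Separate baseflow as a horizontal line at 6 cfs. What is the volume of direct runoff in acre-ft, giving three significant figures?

V ≈ 25.0 acre-ft

Direct-runoff ordinates (Q − Q_b): 0.0, 2.0, 11.0, 20.0, 31.0, 19.0, 11.0, 7.0, 0.0 cfs.
ΣQ_DR = 101.0 cfs.
With Δt = 3 h = 10800 s, V = ΣQ_DR · Δt = 101.0 × 10800 = 1.09 × 10^6 ft³ = 25.0 acre-ft.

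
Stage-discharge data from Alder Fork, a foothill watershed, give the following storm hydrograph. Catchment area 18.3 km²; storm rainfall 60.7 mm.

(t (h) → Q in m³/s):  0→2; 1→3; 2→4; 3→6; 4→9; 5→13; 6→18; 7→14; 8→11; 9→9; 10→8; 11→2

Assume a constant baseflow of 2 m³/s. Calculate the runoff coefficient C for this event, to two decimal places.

ΣQ_DR = 75.00 m³/s; V = ΣQ_DR·Δt = 2.700 × 10^5 m³.
Runoff depth d = V / A = 14.75 mm.
C = d / P = 14.75 / 60.7 = 0.24.

C ≈ 0.24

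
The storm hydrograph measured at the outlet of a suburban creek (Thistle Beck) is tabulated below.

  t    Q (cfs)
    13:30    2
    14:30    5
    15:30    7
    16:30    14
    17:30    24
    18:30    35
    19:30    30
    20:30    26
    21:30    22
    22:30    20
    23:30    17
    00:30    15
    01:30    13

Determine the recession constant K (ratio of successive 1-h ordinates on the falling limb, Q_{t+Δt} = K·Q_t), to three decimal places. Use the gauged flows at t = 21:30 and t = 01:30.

K ≈ 0.877

Using the recession-limb readings at t = 21:30 and t = 01:30: Q falls from 22 to 13 cfs over 4 intervals.
K = (Q₂/Q₁)^(1/4) = (13/22)^(1/4) = 0.877.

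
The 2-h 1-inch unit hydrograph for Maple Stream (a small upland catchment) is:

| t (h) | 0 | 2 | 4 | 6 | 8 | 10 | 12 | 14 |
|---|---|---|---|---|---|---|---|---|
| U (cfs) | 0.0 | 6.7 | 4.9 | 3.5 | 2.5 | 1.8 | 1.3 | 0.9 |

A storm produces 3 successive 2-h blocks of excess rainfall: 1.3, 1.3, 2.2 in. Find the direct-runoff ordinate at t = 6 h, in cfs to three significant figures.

By discrete convolution, Q_j = Σ (P_i / 1 in) · U_{j−i}.
At t = 6 h (j=3): Q = (1.3/1)·3.5 + (1.3/1)·4.9 + (2.2/1)·6.7 = 25.7 cfs.

Q ≈ 25.7 cfs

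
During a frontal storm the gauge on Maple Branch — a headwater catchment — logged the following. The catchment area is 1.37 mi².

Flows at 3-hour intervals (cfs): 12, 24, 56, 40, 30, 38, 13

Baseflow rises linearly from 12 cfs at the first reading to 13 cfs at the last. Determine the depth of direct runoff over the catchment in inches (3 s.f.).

d ≈ 0.426 in

Direct runoff: 0.00, 11.83, 43.67, 27.50, 17.33, 25.17, 0.00 cfs; ΣQ_DR = 125.5 cfs.
V = ΣQ_DR · Δt = 125.5 × 10800 s = 1.355 × 10^6 ft³.
Over A = 1.37 mi², depth = V / A = 0.426 in.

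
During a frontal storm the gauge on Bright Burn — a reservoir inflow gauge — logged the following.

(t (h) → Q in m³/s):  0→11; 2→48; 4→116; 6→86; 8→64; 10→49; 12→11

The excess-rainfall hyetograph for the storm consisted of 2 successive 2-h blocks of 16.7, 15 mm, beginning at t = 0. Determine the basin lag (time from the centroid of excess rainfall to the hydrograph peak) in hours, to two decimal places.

Centroid of excess rainfall: t_c = Σ P_i·t̄_i / ΣP_i = 1.9464 h (block centres at 1, 3 h).
Hydrograph peak occurs at t = 4 h, so basin lag t_L = 4 − 1.9464 = 2.05 h.

t_L ≈ 2.05 h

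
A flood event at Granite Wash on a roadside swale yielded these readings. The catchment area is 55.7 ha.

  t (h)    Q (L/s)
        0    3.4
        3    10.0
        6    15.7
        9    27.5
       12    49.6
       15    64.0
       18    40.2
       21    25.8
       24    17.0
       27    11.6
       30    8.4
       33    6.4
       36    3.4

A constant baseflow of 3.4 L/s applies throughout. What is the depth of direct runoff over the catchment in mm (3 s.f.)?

d ≈ 4.63 mm

Direct runoff: 0.0, 6.6, 12.3, 24.1, 46.2, 60.6, 36.8, 22.4, 13.6, 8.2, 5.0, 3.0, 0.0 L/s; ΣQ_DR = 238.8 L/s.
V = ΣQ_DR · Δt = 238.8 × 10800 s = 2.579 × 10^6 L.
Over A = 55.7 ha, depth = V / A = 4.63 mm.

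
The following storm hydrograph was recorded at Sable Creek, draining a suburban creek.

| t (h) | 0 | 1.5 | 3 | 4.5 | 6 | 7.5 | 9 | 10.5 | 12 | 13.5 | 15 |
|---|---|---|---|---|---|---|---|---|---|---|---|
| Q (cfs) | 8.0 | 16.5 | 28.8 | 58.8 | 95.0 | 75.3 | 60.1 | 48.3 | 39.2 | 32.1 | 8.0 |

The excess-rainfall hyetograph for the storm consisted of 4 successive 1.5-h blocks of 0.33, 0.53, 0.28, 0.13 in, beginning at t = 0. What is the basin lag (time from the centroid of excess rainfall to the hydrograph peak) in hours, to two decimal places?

t_L ≈ 3.50 h

Centroid of excess rainfall: t_c = Σ P_i·t̄_i / ΣP_i = 2.4980 h (block centres at 0.75, 2.25, 3.75, 5.25 h).
Hydrograph peak occurs at t = 6 h, so basin lag t_L = 6 − 2.4980 = 3.50 h.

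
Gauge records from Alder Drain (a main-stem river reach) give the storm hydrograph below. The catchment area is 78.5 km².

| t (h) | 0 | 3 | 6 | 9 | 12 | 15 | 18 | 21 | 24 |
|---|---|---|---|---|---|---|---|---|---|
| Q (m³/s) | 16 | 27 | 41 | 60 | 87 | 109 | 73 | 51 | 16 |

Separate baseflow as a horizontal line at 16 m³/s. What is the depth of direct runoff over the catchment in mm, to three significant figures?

d ≈ 46.2 mm

Direct runoff: 0.0, 11.0, 25.0, 44.0, 71.0, 93.0, 57.0, 35.0, 0.0 m³/s; ΣQ_DR = 336.0 m³/s.
V = ΣQ_DR · Δt = 336.0 × 10800 s = 3.629 × 10^6 m³.
Over A = 78.5 km², depth = V / A = 46.2 mm.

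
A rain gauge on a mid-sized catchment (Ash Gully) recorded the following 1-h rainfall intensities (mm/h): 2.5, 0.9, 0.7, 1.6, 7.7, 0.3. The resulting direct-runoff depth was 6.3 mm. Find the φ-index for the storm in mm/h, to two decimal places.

Only the 2 blocks with intensity above φ contribute runoff: 2.5, 7.7 mm/h.
Σ(I−φ)·Δt = d  ⇒  (2.5+7.7 − 2φ)·1 = 6.3
φ = (10.20 − 6.3/1) / 2 = 1.95 mm/h.

φ ≈ 1.95 mm/h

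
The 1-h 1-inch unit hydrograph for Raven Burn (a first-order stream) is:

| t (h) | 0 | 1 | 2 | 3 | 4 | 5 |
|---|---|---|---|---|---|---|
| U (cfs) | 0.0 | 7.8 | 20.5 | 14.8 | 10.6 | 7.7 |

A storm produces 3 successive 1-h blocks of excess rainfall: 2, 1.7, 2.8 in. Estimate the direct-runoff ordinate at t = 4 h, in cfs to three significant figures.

Q ≈ 104 cfs

By discrete convolution, Q_j = Σ (P_i / 1 in) · U_{j−i}.
At t = 4 h (j=4): Q = (2/1)·10.6 + (1.7/1)·14.8 + (2.8/1)·20.5 = 104 cfs.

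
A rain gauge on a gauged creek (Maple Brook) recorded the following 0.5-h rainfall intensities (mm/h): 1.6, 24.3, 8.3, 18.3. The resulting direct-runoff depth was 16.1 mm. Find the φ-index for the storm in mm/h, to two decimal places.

φ ≈ 6.23 mm/h

Only the 3 blocks with intensity above φ contribute runoff: 24.3, 8.3, 18.3 mm/h.
Σ(I−φ)·Δt = d  ⇒  (24.3+8.3+18.3 − 3φ)·0.5 = 16.1
φ = (50.90 − 16.1/0.5) / 3 = 6.23 mm/h.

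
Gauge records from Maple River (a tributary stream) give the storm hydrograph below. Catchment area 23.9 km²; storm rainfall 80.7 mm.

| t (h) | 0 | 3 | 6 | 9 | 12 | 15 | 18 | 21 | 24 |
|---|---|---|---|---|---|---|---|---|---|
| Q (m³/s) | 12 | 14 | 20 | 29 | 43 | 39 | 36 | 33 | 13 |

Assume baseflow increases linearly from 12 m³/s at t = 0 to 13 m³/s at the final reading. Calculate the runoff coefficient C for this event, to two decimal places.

ΣQ_DR = 126.5 m³/s; V = ΣQ_DR·Δt = 1.366 × 10^6 m³.
Runoff depth d = V / A = 57.16 mm.
C = d / P = 57.16 / 80.7 = 0.71.

C ≈ 0.71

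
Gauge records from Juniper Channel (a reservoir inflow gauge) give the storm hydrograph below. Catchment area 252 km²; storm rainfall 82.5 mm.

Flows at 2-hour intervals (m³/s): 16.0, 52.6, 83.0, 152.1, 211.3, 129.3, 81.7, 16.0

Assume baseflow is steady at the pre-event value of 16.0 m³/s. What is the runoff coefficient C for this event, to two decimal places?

C ≈ 0.21

ΣQ_DR = 614.0 m³/s; V = ΣQ_DR·Δt = 4.421 × 10^6 m³.
Runoff depth d = V / A = 17.54 mm.
C = d / P = 17.54 / 82.5 = 0.21.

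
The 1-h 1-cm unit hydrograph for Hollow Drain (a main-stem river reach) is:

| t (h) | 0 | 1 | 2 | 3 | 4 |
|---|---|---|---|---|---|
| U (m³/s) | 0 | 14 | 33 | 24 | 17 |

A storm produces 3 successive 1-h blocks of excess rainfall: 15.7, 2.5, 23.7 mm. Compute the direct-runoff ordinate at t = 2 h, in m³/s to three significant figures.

Q ≈ 55.3 m³/s

By discrete convolution, Q_j = Σ (P_i / 10 mm) · U_{j−i}.
At t = 2 h (j=2): Q = (15.7/10)·33 + (2.5/10)·14 + (23.7/10)·0 = 55.3 m³/s.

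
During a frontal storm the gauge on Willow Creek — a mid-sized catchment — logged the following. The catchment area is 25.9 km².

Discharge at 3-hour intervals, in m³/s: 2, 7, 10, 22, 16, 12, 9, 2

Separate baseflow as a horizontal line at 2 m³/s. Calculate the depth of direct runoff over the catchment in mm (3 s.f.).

d ≈ 26.7 mm

Direct runoff: 0.0, 5.0, 8.0, 20.0, 14.0, 10.0, 7.0, 0.0 m³/s; ΣQ_DR = 64.00 m³/s.
V = ΣQ_DR · Δt = 64.00 × 10800 s = 6.912 × 10^5 m³.
Over A = 25.9 km², depth = V / A = 26.7 mm.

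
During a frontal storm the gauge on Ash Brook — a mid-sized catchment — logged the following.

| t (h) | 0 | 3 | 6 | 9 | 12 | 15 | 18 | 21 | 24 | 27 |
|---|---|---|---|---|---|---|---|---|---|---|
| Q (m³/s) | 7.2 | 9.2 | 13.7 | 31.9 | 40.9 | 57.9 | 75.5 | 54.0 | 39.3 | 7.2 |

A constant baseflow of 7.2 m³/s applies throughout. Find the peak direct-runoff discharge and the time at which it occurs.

Subtracting baseflow gives direct-runoff ordinates: 0.0, 2.0, 6.5, 24.7, 33.7, 50.7, 68.3, 46.8, 32.1, 0.0 m³/s.
The maximum is 68.3 m³/s, occurring at the reading for t = 18 h.

Q_p = 68.3 m³/s at t = 18 h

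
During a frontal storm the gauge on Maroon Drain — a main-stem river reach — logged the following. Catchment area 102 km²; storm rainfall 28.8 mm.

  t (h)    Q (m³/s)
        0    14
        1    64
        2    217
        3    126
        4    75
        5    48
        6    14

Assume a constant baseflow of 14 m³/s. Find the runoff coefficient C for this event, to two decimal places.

C ≈ 0.56

ΣQ_DR = 460.0 m³/s; V = ΣQ_DR·Δt = 1.656 × 10^6 m³.
Runoff depth d = V / A = 16.24 mm.
C = d / P = 16.24 / 28.8 = 0.56.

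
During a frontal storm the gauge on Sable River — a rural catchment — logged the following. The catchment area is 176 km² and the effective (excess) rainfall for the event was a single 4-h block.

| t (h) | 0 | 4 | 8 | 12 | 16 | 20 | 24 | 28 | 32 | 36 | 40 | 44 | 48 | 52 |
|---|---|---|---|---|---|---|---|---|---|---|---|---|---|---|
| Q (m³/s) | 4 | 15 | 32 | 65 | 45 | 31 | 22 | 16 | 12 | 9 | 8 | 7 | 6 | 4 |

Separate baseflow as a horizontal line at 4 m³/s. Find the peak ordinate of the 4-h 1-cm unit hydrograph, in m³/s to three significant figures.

Direct runoff: 0.0, 11.0, 28.0, 61.0, 41.0, 27.0, 18.0, 12.0, 8.0, 5.0, 4.0, 3.0, 2.0, 0.0 m³/s; ΣQ_DR = 220.0 m³/s, peak = 61.0 m³/s.
Runoff depth d = ΣQ_DR·Δt / A = 220.0 × 14400 / (176 km²) = 18.00 mm.
The 1-cm UH is the DRH scaled by (10 mm)/d, so U_p = 61.0 × 10/18.00 = 33.9 m³/s.

U_p ≈ 33.9 m³/s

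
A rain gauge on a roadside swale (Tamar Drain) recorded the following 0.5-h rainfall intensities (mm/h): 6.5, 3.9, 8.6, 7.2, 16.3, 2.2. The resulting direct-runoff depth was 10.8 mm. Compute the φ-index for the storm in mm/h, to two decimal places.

Only the 4 blocks with intensity above φ contribute runoff: 6.5, 8.6, 7.2, 16.3 mm/h.
Σ(I−φ)·Δt = d  ⇒  (6.5+8.6+7.2+16.3 − 4φ)·0.5 = 10.8
φ = (38.60 − 10.8/0.5) / 4 = 4.25 mm/h.

φ ≈ 4.25 mm/h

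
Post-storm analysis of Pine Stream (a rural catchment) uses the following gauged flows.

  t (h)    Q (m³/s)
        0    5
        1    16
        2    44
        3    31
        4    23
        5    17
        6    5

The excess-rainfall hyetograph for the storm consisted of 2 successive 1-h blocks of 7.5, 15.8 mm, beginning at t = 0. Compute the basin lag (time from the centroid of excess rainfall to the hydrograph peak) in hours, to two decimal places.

Centroid of excess rainfall: t_c = Σ P_i·t̄_i / ΣP_i = 1.1781 h (block centres at 0.5, 1.5 h).
Hydrograph peak occurs at t = 2 h, so basin lag t_L = 2 − 1.1781 = 0.82 h.

t_L ≈ 0.82 h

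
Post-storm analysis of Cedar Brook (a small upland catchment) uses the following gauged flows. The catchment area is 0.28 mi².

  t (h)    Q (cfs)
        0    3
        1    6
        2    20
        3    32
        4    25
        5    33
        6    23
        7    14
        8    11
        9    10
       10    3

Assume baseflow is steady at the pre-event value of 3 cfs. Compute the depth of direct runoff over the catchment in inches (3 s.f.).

Direct runoff: 0.0, 3.0, 17.0, 29.0, 22.0, 30.0, 20.0, 11.0, 8.0, 7.0, 0.0 cfs; ΣQ_DR = 147.0 cfs.
V = ΣQ_DR · Δt = 147.0 × 3600 s = 5.292 × 10^5 ft³.
Over A = 0.28 mi², depth = V / A = 0.814 in.

d ≈ 0.814 in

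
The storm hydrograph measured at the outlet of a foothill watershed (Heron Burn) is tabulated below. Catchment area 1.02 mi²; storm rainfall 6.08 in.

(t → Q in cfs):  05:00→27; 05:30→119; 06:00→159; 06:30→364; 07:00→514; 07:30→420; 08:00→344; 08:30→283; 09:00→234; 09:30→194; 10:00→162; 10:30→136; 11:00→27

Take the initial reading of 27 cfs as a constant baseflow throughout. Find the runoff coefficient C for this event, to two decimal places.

ΣQ_DR = 2632 cfs; V = ΣQ_DR·Δt = 4.738 × 10^6 ft³.
Runoff depth d = V / A = 1.999 in.
C = d / P = 1.999 / 6.08 = 0.33.

C ≈ 0.33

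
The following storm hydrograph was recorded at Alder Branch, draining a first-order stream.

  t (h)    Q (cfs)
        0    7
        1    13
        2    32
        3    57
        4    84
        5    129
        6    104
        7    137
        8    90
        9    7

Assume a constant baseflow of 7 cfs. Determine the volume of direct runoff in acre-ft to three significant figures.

Direct-runoff ordinates (Q − Q_b): 0.0, 6.0, 25.0, 50.0, 77.0, 122.0, 97.0, 130.0, 83.0, 0.0 cfs.
ΣQ_DR = 590.0 cfs.
With Δt = 1 h = 3600 s, V = ΣQ_DR · Δt = 590.0 × 3600 = 2.12 × 10^6 ft³ = 48.8 acre-ft.

V ≈ 48.8 acre-ft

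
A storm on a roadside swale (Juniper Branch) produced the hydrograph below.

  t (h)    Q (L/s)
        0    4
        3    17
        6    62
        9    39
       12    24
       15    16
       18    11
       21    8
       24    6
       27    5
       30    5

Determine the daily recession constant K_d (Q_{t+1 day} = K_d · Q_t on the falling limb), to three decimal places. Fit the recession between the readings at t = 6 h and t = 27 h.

Between t = 6 h and t = 27 h the flow falls from 62 to 5 L/s over 7×3 h = 21 h.
Per-interval ratio K = (5/62)^(1/7) = 0.6979; K_d = K^(24/3) = 0.056.

K_d ≈ 0.056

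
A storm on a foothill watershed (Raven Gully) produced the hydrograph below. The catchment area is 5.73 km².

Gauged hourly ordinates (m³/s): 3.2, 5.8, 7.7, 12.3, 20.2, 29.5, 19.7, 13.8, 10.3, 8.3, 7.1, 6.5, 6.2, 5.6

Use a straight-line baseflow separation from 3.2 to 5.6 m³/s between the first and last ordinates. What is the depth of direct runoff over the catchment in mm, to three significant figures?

d ≈ 59.4 mm

Direct runoff: 0.00, 2.42, 4.13, 8.55, 16.26, 25.38, 15.39, 9.31, 5.62, 3.44, 2.05, 1.27, 0.78, 0.00 m³/s; ΣQ_DR = 94.60 m³/s.
V = ΣQ_DR · Δt = 94.60 × 3600 s = 3.406 × 10^5 m³.
Over A = 5.73 km², depth = V / A = 59.4 mm.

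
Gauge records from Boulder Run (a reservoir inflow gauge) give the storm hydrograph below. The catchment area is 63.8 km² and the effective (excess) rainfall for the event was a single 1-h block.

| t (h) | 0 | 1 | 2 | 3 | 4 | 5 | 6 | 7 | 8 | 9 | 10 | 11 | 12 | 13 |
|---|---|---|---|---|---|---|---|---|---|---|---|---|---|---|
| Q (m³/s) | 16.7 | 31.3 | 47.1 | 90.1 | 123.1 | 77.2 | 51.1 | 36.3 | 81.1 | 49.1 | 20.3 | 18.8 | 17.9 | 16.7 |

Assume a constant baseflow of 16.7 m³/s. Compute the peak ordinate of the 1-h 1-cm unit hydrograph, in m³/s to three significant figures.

Direct runoff: 0.0, 14.6, 30.4, 73.4, 106.4, 60.5, 34.4, 19.6, 64.4, 32.4, 3.6, 2.1, 1.2, 0.0 m³/s; ΣQ_DR = 443.0 m³/s, peak = 106.4 m³/s.
Runoff depth d = ΣQ_DR·Δt / A = 443.0 × 3600 / (63.8 km²) = 25.00 mm.
The 1-cm UH is the DRH scaled by (10 mm)/d, so U_p = 106.4 × 10/25.00 = 42.6 m³/s.

U_p ≈ 42.6 m³/s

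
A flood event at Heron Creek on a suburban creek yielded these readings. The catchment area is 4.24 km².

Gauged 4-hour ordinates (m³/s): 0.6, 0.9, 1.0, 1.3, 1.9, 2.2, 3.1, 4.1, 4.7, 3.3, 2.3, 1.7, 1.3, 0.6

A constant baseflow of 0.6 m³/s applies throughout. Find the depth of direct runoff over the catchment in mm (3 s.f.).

d ≈ 70.0 mm

Direct runoff: 0.0, 0.3, 0.4, 0.7, 1.3, 1.6, 2.5, 3.5, 4.1, 2.7, 1.7, 1.1, 0.7, 0.0 m³/s; ΣQ_DR = 20.60 m³/s.
V = ΣQ_DR · Δt = 20.60 × 14400 s = 2.966 × 10^5 m³.
Over A = 4.24 km², depth = V / A = 70.0 mm.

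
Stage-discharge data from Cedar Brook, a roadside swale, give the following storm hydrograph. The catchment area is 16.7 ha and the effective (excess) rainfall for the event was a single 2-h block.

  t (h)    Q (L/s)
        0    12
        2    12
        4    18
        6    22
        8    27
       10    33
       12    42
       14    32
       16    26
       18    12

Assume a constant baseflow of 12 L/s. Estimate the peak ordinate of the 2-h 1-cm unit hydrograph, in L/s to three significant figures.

U_p ≈ 60.0 L/s

Direct runoff: 0.0, 0.0, 6.0, 10.0, 15.0, 21.0, 30.0, 20.0, 14.0, 0.0 L/s; ΣQ_DR = 116.0 L/s, peak = 30.0 L/s.
Runoff depth d = ΣQ_DR·Δt / A = 116.0 × 7200 / (16.7 ha) = 5.001 mm.
The 1-cm UH is the DRH scaled by (10 mm)/d, so U_p = 30.0 × 10/5.001 = 60.0 L/s.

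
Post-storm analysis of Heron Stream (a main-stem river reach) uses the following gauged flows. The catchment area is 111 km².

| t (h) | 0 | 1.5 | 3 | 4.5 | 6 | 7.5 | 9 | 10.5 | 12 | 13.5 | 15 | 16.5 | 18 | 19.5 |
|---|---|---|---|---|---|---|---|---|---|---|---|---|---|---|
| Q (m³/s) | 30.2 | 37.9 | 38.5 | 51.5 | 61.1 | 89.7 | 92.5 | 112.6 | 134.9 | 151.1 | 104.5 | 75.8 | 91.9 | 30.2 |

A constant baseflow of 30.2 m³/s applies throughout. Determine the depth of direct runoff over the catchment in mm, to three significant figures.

d ≈ 33.1 mm

Direct runoff: 0.0, 7.7, 8.3, 21.3, 30.9, 59.5, 62.3, 82.4, 104.7, 120.9, 74.3, 45.6, 61.7, 0.0 m³/s; ΣQ_DR = 679.6 m³/s.
V = ΣQ_DR · Δt = 679.6 × 5400 s = 3.670 × 10^6 m³.
Over A = 111 km², depth = V / A = 33.1 mm.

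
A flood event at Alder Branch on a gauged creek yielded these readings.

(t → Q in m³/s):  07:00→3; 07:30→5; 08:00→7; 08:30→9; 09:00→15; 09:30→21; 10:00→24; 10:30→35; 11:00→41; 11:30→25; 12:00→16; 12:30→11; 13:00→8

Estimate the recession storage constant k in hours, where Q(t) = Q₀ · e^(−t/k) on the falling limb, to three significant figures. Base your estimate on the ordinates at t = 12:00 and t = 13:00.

On the falling limb, Q drops from 16 to 8 m³/s between t = 12:00 and t = 13:00 (Δt = 1 h).
k = −Δt / ln(Q₂/Q₁) = −1 / ln(8/16) = 1.44 h.

k ≈ 1.44 h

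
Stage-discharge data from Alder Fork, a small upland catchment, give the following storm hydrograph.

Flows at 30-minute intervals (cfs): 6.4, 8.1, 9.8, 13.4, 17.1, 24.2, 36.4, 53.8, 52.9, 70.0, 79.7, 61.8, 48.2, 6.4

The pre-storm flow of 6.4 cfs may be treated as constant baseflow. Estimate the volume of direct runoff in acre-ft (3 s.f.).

V ≈ 16.5 acre-ft

Direct-runoff ordinates (Q − Q_b): 0.0, 1.7, 3.4, 7.0, 10.7, 17.8, 30.0, 47.4, 46.5, 63.6, 73.3, 55.4, 41.8, 0.0 cfs.
ΣQ_DR = 398.6 cfs.
With Δt = 0.5 h = 1800 s, V = ΣQ_DR · Δt = 398.6 × 1800 = 7.17 × 10^5 ft³ = 16.5 acre-ft.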